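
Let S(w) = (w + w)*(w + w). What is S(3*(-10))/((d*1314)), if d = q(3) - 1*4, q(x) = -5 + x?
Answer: -100/219 ≈ -0.45662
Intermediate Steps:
S(w) = 4*w² (S(w) = (2*w)*(2*w) = 4*w²)
d = -6 (d = (-5 + 3) - 1*4 = -2 - 4 = -6)
S(3*(-10))/((d*1314)) = (4*(3*(-10))²)/((-6*1314)) = (4*(-30)²)/(-7884) = (4*900)*(-1/7884) = 3600*(-1/7884) = -100/219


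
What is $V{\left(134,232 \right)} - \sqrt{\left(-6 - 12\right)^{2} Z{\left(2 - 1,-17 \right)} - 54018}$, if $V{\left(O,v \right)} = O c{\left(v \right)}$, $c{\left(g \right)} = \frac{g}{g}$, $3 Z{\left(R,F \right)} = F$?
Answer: $134 - 3 i \sqrt{6206} \approx 134.0 - 236.33 i$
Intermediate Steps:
$Z{\left(R,F \right)} = \frac{F}{3}$
$c{\left(g \right)} = 1$
$V{\left(O,v \right)} = O$ ($V{\left(O,v \right)} = O 1 = O$)
$V{\left(134,232 \right)} - \sqrt{\left(-6 - 12\right)^{2} Z{\left(2 - 1,-17 \right)} - 54018} = 134 - \sqrt{\left(-6 - 12\right)^{2} \cdot \frac{1}{3} \left(-17\right) - 54018} = 134 - \sqrt{\left(-18\right)^{2} \left(- \frac{17}{3}\right) - 54018} = 134 - \sqrt{324 \left(- \frac{17}{3}\right) - 54018} = 134 - \sqrt{-1836 - 54018} = 134 - \sqrt{-55854} = 134 - 3 i \sqrt{6206}$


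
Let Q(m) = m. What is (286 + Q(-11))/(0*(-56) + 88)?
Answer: 25/8 ≈ 3.1250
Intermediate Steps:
(286 + Q(-11))/(0*(-56) + 88) = (286 - 11)/(0*(-56) + 88) = 275/(0 + 88) = 275/88 = 275*(1/88) = 25/8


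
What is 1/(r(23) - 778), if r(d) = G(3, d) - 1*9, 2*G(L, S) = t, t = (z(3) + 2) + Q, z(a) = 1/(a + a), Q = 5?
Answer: -12/9401 ≈ -0.0012765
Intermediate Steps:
z(a) = 1/(2*a)
t = 43/6 (t = ((½)/3 + 2) + 5 = ((½)*(⅓) + 2) + 5 = (⅙ + 2) + 5 = 13/6 + 5 = 43/6 ≈ 7.1667)
G(L, S) = 43/12 (G(L, S) = (½)*(43/6) = 43/12)
r(d) = -65/12 (r(d) = 43/12 - 1*9 = 43/12 - 9 = -65/12)
1/(r(23) - 778) = 1/(-65/12 - 778) = 1/(-9401/12) = -12/9401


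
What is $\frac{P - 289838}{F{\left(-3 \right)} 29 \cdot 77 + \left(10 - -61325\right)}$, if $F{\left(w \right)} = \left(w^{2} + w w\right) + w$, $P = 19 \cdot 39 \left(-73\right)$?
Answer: $- \frac{343931}{94830} \approx -3.6268$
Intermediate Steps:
$P = -54093$ ($P = 741 \left(-73\right) = -54093$)
$F{\left(w \right)} = w + 2 w^{2}$ ($F{\left(w \right)} = \left(w^{2} + w^{2}\right) + w = 2 w^{2} + w = w + 2 w^{2}$)
$\frac{P - 289838}{F{\left(-3 \right)} 29 \cdot 77 + \left(10 - -61325\right)} = \frac{-54093 - 289838}{- 3 \left(1 + 2 \left(-3\right)\right) 29 \cdot 77 + \left(10 - -61325\right)} = - \frac{343931}{- 3 \left(1 - 6\right) 29 \cdot 77 + \left(10 + 61325\right)} = - \frac{343931}{\left(-3\right) \left(-5\right) 29 \cdot 77 + 61335} = - \frac{343931}{15 \cdot 29 \cdot 77 + 61335} = - \frac{343931}{435 \cdot 77 + 61335} = - \frac{343931}{33495 + 61335} = - \frac{343931}{94830}$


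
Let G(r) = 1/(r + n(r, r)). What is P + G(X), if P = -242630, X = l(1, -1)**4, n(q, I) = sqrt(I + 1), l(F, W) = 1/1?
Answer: -242631 + sqrt(2) ≈ -2.4263e+5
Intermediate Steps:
l(F, W) = 1
n(q, I) = sqrt(1 + I)
X = 1 (X = 1**4 = 1)
G(r) = 1/(r + sqrt(1 + r))
P + G(X) = -242630 + 1/(1 + sqrt(1 + 1)) = -242630 + 1/(1 + sqrt(2))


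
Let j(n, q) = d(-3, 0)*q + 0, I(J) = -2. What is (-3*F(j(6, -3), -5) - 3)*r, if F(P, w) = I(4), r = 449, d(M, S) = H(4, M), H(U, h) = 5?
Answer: 1347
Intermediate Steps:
d(M, S) = 5
j(n, q) = 5*q (j(n, q) = 5*q + 0 = 5*q)
F(P, w) = -2
(-3*F(j(6, -3), -5) - 3)*r = (-3*(-2) - 3)*449 = (6 - 3)*449 = 3*449 = 1347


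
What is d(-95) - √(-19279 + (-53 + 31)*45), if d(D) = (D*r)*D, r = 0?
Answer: -I*√20269 ≈ -142.37*I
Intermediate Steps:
d(D) = 0 (d(D) = (D*0)*D = 0*D = 0)
d(-95) - √(-19279 + (-53 + 31)*45) = 0 - √(-19279 + (-53 + 31)*45) = 0 - √(-19279 - 22*45) = 0 - √(-19279 - 990) = 0 - √(-20269) = 0 - I*√20269 = -I*√20269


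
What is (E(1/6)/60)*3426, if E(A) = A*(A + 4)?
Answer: 2855/72 ≈ 39.653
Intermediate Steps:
E(A) = A*(4 + A)
(E(1/6)/60)*3426 = (((4 + 1/6)/6)/60)*3426 = (((4 + 1/6)/6)*(1/60))*3426 = (((1/6)*(25/6))*(1/60))*3426 = ((25/36)*(1/60))*3426 = (5/432)*3426 = 2855/72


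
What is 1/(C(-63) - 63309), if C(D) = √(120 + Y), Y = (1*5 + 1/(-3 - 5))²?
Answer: -1350592/85504625861 - 8*√9201/256513877583 ≈ -1.5799e-5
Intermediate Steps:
Y = 1521/64 (Y = (5 + 1/(-8))² = (5 - ⅛)² = (39/8)² = 1521/64 ≈ 23.766)
C(D) = √9201/8 (C(D) = √(120 + 1521/64) = √(9201/64) = √9201/8)
1/(C(-63) - 63309) = 1/(√9201/8 - 63309) = 1/(-63309 + √9201/8)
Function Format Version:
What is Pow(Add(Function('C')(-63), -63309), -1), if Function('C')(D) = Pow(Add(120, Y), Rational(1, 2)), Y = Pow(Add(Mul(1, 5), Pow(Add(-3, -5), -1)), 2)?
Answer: Add(Rational(-1350592, 85504625861), Mul(Rational(-8, 256513877583), Pow(9201, Rational(1, 2)))) ≈ -1.5799e-5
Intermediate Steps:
Y = Rational(1521, 64) (Y = Pow(Add(5, Pow(-8, -1)), 2) = Pow(Add(5, Rational(-1, 8)), 2) = Pow(Rational(39, 8), 2) = Rational(1521, 64) ≈ 23.766)
Function('C')(D) = Mul(Rational(1, 8), Pow(9201, Rational(1, 2))) (Function('C')(D) = Pow(Add(120, Rational(1521, 64)), Rational(1, 2)) = Pow(Rational(9201, 64), Rational(1, 2)) = Mul(Rational(1, 8), Pow(9201, Rational(1, 2))))
Pow(Add(Function('C')(-63), -63309), -1) = Pow(Add(Mul(Rational(1, 8), Pow(9201, Rational(1, 2))), -63309), -1) = Pow(Add(-63309, Mul(Rational(1, 8), Pow(9201, Rational(1, 2)))), -1)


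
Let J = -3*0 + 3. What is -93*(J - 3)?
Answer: 0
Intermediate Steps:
J = 3 (J = 0 + 3 = 3)
-93*(J - 3) = -93*(3 - 3) = -93*0 = 0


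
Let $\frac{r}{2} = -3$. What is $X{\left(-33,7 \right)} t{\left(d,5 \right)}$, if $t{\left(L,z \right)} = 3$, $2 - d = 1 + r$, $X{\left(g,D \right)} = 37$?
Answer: $111$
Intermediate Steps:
$r = -6$ ($r = 2 \left(-3\right) = -6$)
$d = 7$ ($d = 2 - \left(1 - 6\right) = 2 - -5 = 2 + 5 = 7$)
$X{\left(-33,7 \right)} t{\left(d,5 \right)} = 37 \cdot 3 = 111$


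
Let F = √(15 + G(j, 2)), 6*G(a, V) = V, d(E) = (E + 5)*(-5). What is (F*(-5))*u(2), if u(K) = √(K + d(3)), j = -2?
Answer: -10*I*√1311/3 ≈ -120.69*I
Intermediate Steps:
d(E) = -25 - 5*E (d(E) = (5 + E)*(-5) = -25 - 5*E)
G(a, V) = V/6
F = √138/3 (F = √(15 + (⅙)*2) = √(15 + ⅓) = √(46/3) = √138/3 ≈ 3.9158)
u(K) = √(-40 + K) (u(K) = √(K + (-25 - 5*3)) = √(K + (-25 - 15)) = √(K - 40) = √(-40 + K))
(F*(-5))*u(2) = ((√138/3)*(-5))*√(-40 + 2) = (-5*√138/3)*√(-38) = (-5*√138/3)*(I*√38) = -10*I*√1311/3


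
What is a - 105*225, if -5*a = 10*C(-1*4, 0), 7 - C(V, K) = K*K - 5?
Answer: -23649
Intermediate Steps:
C(V, K) = 12 - K² (C(V, K) = 7 - (K*K - 5) = 7 - (K² - 5) = 7 - (-5 + K²) = 7 + (5 - K²) = 12 - K²)
a = -24 (a = -2*(12 - 1*0²) = -2*(12 - 1*0) = -2*(12 + 0) = -2*12 = -⅕*120 = -24)
a - 105*225 = -24 - 105*225 = -24 - 23625 = -23649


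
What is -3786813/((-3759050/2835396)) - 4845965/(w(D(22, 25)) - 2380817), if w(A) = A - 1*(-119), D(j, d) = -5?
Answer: 12780949379043667847/4474590806075 ≈ 2.8563e+6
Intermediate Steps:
w(A) = 119 + A (w(A) = A + 119 = 119 + A)
-3786813/((-3759050/2835396)) - 4845965/(w(D(22, 25)) - 2380817) = -3786813/((-3759050/2835396)) - 4845965/((119 - 5) - 2380817) = -3786813/((-3759050*1/2835396)) - 4845965/(114 - 2380817) = -3786813/(-1879525/1417698) - 4845965/(-2380703) = -3786813*(-1417698/1879525) - 4845965*(-1/2380703) = 5368557216474/1879525 + 4845965/2380703 = 12780949379043667847/4474590806075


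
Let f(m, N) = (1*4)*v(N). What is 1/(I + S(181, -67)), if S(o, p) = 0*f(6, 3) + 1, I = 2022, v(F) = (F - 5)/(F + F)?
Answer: 1/2023 ≈ 0.00049432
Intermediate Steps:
v(F) = (-5 + F)/(2*F) (v(F) = (-5 + F)/((2*F)) = (-5 + F)*(1/(2*F)) = (-5 + F)/(2*F))
f(m, N) = 2*(-5 + N)/N (f(m, N) = (1*4)*((-5 + N)/(2*N)) = 4*((-5 + N)/(2*N)) = 2*(-5 + N)/N)
S(o, p) = 1 (S(o, p) = 0*(2 - 10/3) + 1 = 0*(-4/3) + 1 = 0 + 1 = 1)
1/(I + S(181, -67)) = 1/(2022 + 1) = 1/2023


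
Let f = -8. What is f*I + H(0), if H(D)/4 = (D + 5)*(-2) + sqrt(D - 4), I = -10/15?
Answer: -104/3 + 8*I ≈ -34.667 + 8.0*I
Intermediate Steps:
I = -2/3 (I = -10*1/15 = -2/3 ≈ -0.66667)
H(D) = -40 - 8*D + 4*sqrt(-4 + D) (H(D) = 4*((D + 5)*(-2) + sqrt(D - 4)) = 4*((5 + D)*(-2) + sqrt(-4 + D)) = 4*((-10 - 2*D) + sqrt(-4 + D)) = 4*(-10 + sqrt(-4 + D) - 2*D) = -40 - 8*D + 4*sqrt(-4 + D))
f*I + H(0) = -8*(-2/3) + (-40 - 8*0 + 4*sqrt(-4 + 0)) = 16/3 + (-40 + 0 + 4*sqrt(-4)) = 16/3 + (-40 + 0 + 4*(2*I)) = 16/3 + (-40 + 0 + 8*I) = 16/3 + (-40 + 8*I) = -104/3 + 8*I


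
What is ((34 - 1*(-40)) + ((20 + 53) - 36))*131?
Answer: 14541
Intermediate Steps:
((34 - 1*(-40)) + ((20 + 53) - 36))*131 = ((34 + 40) + (73 - 36))*131 = (74 + 37)*131 = 111*131 = 14541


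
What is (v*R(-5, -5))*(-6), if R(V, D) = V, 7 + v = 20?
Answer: 390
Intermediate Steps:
v = 13 (v = -7 + 20 = 13)
(v*R(-5, -5))*(-6) = (13*(-5))*(-6) = -65*(-6) = 390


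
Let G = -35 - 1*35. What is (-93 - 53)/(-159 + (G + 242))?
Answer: -146/13 ≈ -11.231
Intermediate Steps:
G = -70 (G = -35 - 35 = -70)
(-93 - 53)/(-159 + (G + 242)) = (-93 - 53)/(-159 + (-70 + 242)) = -146/(-159 + 172) = -146/13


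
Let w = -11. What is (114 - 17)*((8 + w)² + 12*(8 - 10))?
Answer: -1455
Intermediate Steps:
(114 - 17)*((8 + w)² + 12*(8 - 10)) = (114 - 17)*((8 - 11)² + 12*(8 - 10)) = 97*((-3)² + 12*(-2)) = 97*(9 - 24) = 97*(-15) = -1455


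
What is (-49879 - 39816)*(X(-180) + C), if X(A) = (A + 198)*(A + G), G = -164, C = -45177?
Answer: 4607542455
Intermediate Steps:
X(A) = (-164 + A)*(198 + A) (X(A) = (A + 198)*(A - 164) = (198 + A)*(-164 + A) = (-164 + A)*(198 + A))
(-49879 - 39816)*(X(-180) + C) = (-49879 - 39816)*((-32472 + (-180)² + 34*(-180)) - 45177) = -89695*((-32472 + 32400 - 6120) - 45177) = -89695*(-6192 - 45177) = -89695*(-51369) = 4607542455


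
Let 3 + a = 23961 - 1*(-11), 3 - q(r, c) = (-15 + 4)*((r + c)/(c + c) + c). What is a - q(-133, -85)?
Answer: 2115386/85 ≈ 24887.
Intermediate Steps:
q(r, c) = 3 + 11*c + 11*(c + r)/(2*c) (q(r, c) = 3 - (-15 + 4)*((r + c)/(c + c) + c) = 3 - (-11)*((c + r)/((2*c)) + c) = 3 - (-11)*((c + r)*(1/(2*c)) + c) = 3 - (-11)*((c + r)/(2*c) + c) = 3 - (-11)*(c + (c + r)/(2*c)) = 3 - (-11*c - 11*(c + r)/(2*c)) = 3 + (11*c + 11*(c + r)/(2*c)) = 3 + 11*c + 11*(c + r)/(2*c))
a = 23969 (a = -3 + (23961 - 1*(-11)) = -3 + (23961 + 11) = -3 + 23972 = 23969)
a - q(-133, -85) = 23969 - (11*(-133) - 85*(17 + 22*(-85)))/(2*(-85)) = 23969 - (-1)*(-1463 - 85*(17 - 1870))/(2*85) = 23969 - (-1)*(-1463 - 85*(-1853))/(2*85) = 23969 - (-1)*(-1463 + 157505)/(2*85) = 23969 - (-1)*156042/(2*85) = 23969 - 1*(-78021/85) = 23969 + 78021/85 = 2115386/85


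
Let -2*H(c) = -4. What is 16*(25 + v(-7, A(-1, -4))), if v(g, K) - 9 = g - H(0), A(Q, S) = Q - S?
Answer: 400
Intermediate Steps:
H(c) = 2 (H(c) = -½*(-4) = 2)
v(g, K) = 7 + g (v(g, K) = 9 + (g - 1*2) = 9 + (g - 2) = 9 + (-2 + g) = 7 + g)
16*(25 + v(-7, A(-1, -4))) = 16*(25 + (7 - 7)) = 16*(25 + 0) = 16*25 = 400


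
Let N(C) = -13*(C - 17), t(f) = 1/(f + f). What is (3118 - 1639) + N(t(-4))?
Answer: 13613/8 ≈ 1701.6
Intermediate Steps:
t(f) = 1/(2*f)
N(C) = 221 - 13*C (N(C) = -13*(-17 + C) = 221 - 13*C)
(3118 - 1639) + N(t(-4)) = (3118 - 1639) + (221 - 13/(2*(-4))) = 1479 + (221 - 13*(-1)/(2*4)) = 1479 + (221 - 13*(-⅛)) = 1479 + (221 + 13/8) = 1479 + 1781/8 = 13613/8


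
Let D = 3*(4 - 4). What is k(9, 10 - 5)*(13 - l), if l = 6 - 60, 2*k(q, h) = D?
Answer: 0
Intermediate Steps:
D = 0 (D = 3*0 = 0)
k(q, h) = 0 (k(q, h) = (½)*0 = 0)
l = -54
k(9, 10 - 5)*(13 - l) = 0*(13 - 1*(-54)) = 0*(13 + 54) = 0*67 = 0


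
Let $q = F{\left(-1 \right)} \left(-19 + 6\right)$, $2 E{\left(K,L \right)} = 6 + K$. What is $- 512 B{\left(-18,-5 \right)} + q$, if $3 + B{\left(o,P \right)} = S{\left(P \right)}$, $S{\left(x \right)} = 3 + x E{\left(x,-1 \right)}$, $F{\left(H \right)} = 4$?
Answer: $1228$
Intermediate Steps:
$E{\left(K,L \right)} = 3 + \frac{K}{2}$ ($E{\left(K,L \right)} = \frac{6 + K}{2} = 3 + \frac{K}{2}$)
$S{\left(x \right)} = 3 + x \left(3 + \frac{x}{2}\right)$
$B{\left(o,P \right)} = \frac{P \left(6 + P\right)}{2}$ ($B{\left(o,P \right)} = -3 + \left(3 + \frac{P \left(6 + P\right)}{2}\right) = \frac{P \left(6 + P\right)}{2}$)
$q = -52$ ($q = 4 \left(-19 + 6\right) = 4 \left(-13\right) = -52$)
$- 512 B{\left(-18,-5 \right)} + q = - 512 \cdot \frac{1}{2} \left(-5\right) \left(6 - 5\right) - 52 = - 512 \cdot \frac{1}{2} \left(-5\right) 1 - 52 = \left(-512\right) \left(- \frac{5}{2}\right) - 52 = 1280 - 52 = 1228$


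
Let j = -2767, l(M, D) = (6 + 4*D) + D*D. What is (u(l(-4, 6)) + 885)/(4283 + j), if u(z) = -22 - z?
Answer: 797/1516 ≈ 0.52573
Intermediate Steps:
l(M, D) = 6 + D**2 + 4*D (l(M, D) = (6 + 4*D) + D**2 = 6 + D**2 + 4*D)
(u(l(-4, 6)) + 885)/(4283 + j) = ((-22 - (6 + 6**2 + 4*6)) + 885)/(4283 - 2767) = ((-22 - (6 + 36 + 24)) + 885)/1516 = ((-22 - 1*66) + 885)*(1/1516) = ((-22 - 66) + 885)*(1/1516) = (-88 + 885)*(1/1516) = 797*(1/1516) = 797/1516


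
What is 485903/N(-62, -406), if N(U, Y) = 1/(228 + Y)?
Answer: -86490734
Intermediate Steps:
485903/N(-62, -406) = 485903/(1/(228 - 406)) = 485903/(1/(-178)) = 485903/(-1/178) = 485903*(-178) = -86490734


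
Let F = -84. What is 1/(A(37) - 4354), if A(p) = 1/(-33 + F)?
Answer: -117/509419 ≈ -0.00022967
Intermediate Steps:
A(p) = -1/117 (A(p) = 1/(-33 - 84) = 1/(-117) = -1/117)
1/(A(37) - 4354) = 1/(-1/117 - 4354) = 1/(-509419/117) = -117/509419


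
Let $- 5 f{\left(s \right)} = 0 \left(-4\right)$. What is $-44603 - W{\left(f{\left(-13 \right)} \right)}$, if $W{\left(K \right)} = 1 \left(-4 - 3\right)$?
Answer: $-44596$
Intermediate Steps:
$f{\left(s \right)} = 0$ ($f{\left(s \right)} = - \frac{0 \left(-4\right)}{5} = \left(- \frac{1}{5}\right) 0 = 0$)
$W{\left(K \right)} = -7$ ($W{\left(K \right)} = 1 \left(-7\right) = -7$)
$-44603 - W{\left(f{\left(-13 \right)} \right)} = -44603 - -7 = -44603 + 7 = -44596$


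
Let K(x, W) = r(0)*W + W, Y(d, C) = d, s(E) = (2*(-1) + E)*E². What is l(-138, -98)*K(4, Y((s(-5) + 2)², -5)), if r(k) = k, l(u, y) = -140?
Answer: -4190060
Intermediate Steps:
s(E) = E²*(-2 + E) (s(E) = (-2 + E)*E² = E²*(-2 + E))
K(x, W) = W (K(x, W) = 0*W + W = 0 + W = W)
l(-138, -98)*K(4, Y((s(-5) + 2)², -5)) = -140*((-5)²*(-2 - 5) + 2)² = -140*(25*(-7) + 2)² = -140*(-175 + 2)² = -140*(-173)² = -140*29929 = -4190060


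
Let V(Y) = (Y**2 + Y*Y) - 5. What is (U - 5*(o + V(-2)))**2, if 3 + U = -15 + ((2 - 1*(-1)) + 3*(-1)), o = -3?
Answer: 324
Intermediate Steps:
V(Y) = -5 + 2*Y**2 (V(Y) = (Y**2 + Y**2) - 5 = 2*Y**2 - 5 = -5 + 2*Y**2)
U = -18 (U = -3 + (-15 + ((2 - 1*(-1)) + 3*(-1))) = -3 + (-15 + ((2 + 1) - 3)) = -3 + (-15 + (3 - 3)) = -3 + (-15 + 0) = -3 - 15 = -18)
(U - 5*(o + V(-2)))**2 = (-18 - 5*(-3 + (-5 + 2*(-2)**2)))**2 = (-18 - 5*(-3 + (-5 + 2*4)))**2 = (-18 - 5*(-3 + (-5 + 8)))**2 = (-18 - 5*(-3 + 3))**2 = (-18 - 5*0)**2 = (-18 + 0)**2 = (-18)**2 = 324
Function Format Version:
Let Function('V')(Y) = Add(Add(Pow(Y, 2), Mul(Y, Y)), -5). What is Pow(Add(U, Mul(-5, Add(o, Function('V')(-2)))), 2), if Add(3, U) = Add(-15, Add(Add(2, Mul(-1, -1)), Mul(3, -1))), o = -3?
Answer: 324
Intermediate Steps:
Function('V')(Y) = Add(-5, Mul(2, Pow(Y, 2))) (Function('V')(Y) = Add(Add(Pow(Y, 2), Pow(Y, 2)), -5) = Add(Mul(2, Pow(Y, 2)), -5) = Add(-5, Mul(2, Pow(Y, 2))))
U = -18 (U = Add(-3, Add(-15, Add(Add(2, Mul(-1, -1)), Mul(3, -1)))) = Add(-3, Add(-15, Add(Add(2, 1), -3))) = Add(-3, Add(-15, Add(3, -3))) = Add(-3, Add(-15, 0)) = Add(-3, -15) = -18)
Pow(Add(U, Mul(-5, Add(o, Function('V')(-2)))), 2) = Pow(Add(-18, Mul(-5, Add(-3, Add(-5, Mul(2, Pow(-2, 2)))))), 2) = Pow(Add(-18, Mul(-5, Add(-3, Add(-5, Mul(2, 4))))), 2) = Pow(Add(-18, Mul(-5, Add(-3, Add(-5, 8)))), 2) = Pow(Add(-18, Mul(-5, Add(-3, 3))), 2) = Pow(Add(-18, Mul(-5, 0)), 2) = Pow(Add(-18, 0), 2) = Pow(-18, 2) = 324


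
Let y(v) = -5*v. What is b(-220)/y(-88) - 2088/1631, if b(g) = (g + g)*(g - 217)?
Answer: 710659/1631 ≈ 435.72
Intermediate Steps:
b(g) = 2*g*(-217 + g) (b(g) = (2*g)*(-217 + g) = 2*g*(-217 + g))
b(-220)/y(-88) - 2088/1631 = (2*(-220)*(-217 - 220))/((-5*(-88))) - 2088/1631 = (2*(-220)*(-437))/440 - 2088*1/1631 = 192280*(1/440) - 2088/1631 = 437 - 2088/1631 = 710659/1631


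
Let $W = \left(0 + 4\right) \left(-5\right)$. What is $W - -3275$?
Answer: $3255$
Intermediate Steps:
$W = -20$ ($W = 4 \left(-5\right) = -20$)
$W - -3275 = -20 - -3275 = -20 + 3275 = 3255$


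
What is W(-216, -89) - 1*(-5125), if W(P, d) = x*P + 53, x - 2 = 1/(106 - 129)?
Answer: 109374/23 ≈ 4755.4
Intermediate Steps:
x = 45/23 (x = 2 + 1/(106 - 129) = 2 + 1/(-23) = 2 - 1/23 = 45/23 ≈ 1.9565)
W(P, d) = 53 + 45*P/23 (W(P, d) = 45*P/23 + 53 = 53 + 45*P/23)
W(-216, -89) - 1*(-5125) = (53 + (45/23)*(-216)) - 1*(-5125) = (53 - 9720/23) + 5125 = -8501/23 + 5125 = 109374/23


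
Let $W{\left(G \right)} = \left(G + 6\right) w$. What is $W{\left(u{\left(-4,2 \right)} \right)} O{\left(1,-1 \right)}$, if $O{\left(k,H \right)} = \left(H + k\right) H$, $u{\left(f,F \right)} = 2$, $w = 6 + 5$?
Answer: $0$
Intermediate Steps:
$w = 11$
$O{\left(k,H \right)} = H \left(H + k\right)$
$W{\left(G \right)} = 66 + 11 G$ ($W{\left(G \right)} = \left(G + 6\right) 11 = \left(6 + G\right) 11 = 66 + 11 G$)
$W{\left(u{\left(-4,2 \right)} \right)} O{\left(1,-1 \right)} = \left(66 + 11 \cdot 2\right) \left(- (-1 + 1)\right) = \left(66 + 22\right) \left(\left(-1\right) 0\right) = 88 \cdot 0 = 0$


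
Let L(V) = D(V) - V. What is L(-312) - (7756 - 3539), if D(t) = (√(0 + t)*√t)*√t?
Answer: -3905 - 624*I*√78 ≈ -3905.0 - 5511.0*I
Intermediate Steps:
D(t) = t^(3/2) (D(t) = (√t*√t)*√t = t*√t = t^(3/2))
L(V) = V^(3/2) - V
L(-312) - (7756 - 3539) = ((-312)^(3/2) - 1*(-312)) - (7756 - 3539) = (-624*I*√78 + 312) - 1*4217 = (312 - 624*I*√78) - 4217 = -3905 - 624*I*√78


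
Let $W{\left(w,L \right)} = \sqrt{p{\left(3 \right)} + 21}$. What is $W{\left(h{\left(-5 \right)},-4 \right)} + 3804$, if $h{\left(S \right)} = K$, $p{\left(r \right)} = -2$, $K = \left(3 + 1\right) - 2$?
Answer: $3804 + \sqrt{19} \approx 3808.4$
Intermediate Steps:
$K = 2$ ($K = 4 - 2 = 2$)
$h{\left(S \right)} = 2$
$W{\left(w,L \right)} = \sqrt{19}$ ($W{\left(w,L \right)} = \sqrt{-2 + 21} = \sqrt{19}$)
$W{\left(h{\left(-5 \right)},-4 \right)} + 3804 = \sqrt{19} + 3804 = 3804 + \sqrt{19}$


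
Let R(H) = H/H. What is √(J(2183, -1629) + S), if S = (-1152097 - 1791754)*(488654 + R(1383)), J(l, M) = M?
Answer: 9*I*√17759598914 ≈ 1.1994e+6*I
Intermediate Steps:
R(H) = 1
S = -1438527510405 (S = (-1152097 - 1791754)*(488654 + 1) = -2943851*488655 = -1438527510405)
√(J(2183, -1629) + S) = √(-1629 - 1438527510405) = √(-1438527512034) = 9*I*√17759598914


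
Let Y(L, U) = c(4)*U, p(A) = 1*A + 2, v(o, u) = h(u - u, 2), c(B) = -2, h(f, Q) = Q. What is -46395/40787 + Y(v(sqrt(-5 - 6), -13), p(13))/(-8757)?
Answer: -135019135/119057253 ≈ -1.1341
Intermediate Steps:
v(o, u) = 2
p(A) = 2 + A (p(A) = A + 2 = 2 + A)
Y(L, U) = -2*U
-46395/40787 + Y(v(sqrt(-5 - 6), -13), p(13))/(-8757) = -46395/40787 - 2*(2 + 13)/(-8757) = -46395*1/40787 - 2*15*(-1/8757) = -46395/40787 - 30*(-1/8757) = -46395/40787 + 10/2919 = -135019135/119057253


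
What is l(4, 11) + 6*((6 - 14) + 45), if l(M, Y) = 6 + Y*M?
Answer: 272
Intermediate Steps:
l(M, Y) = 6 + M*Y
l(4, 11) + 6*((6 - 14) + 45) = (6 + 4*11) + 6*((6 - 14) + 45) = (6 + 44) + 6*(-8 + 45) = 50 + 6*37 = 50 + 222 = 272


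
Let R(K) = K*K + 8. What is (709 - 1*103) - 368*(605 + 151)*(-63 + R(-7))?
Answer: 1669854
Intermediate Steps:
R(K) = 8 + K**2 (R(K) = K**2 + 8 = 8 + K**2)
(709 - 1*103) - 368*(605 + 151)*(-63 + R(-7)) = (709 - 1*103) - 368*(605 + 151)*(-63 + (8 + (-7)**2)) = (709 - 103) - 278208*(-63 + (8 + 49)) = 606 - 278208*(-63 + 57) = 606 - 278208*(-6) = 606 - 368*(-4536) = 606 + 1669248 = 1669854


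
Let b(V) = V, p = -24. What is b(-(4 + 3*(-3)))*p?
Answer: -120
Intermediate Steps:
b(-(4 + 3*(-3)))*p = -(4 + 3*(-3))*(-24) = -(4 - 9)*(-24) = -1*(-5)*(-24) = 5*(-24) = -120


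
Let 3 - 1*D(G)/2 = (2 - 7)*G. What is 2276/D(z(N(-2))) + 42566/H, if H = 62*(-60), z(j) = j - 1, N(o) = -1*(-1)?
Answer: 684277/1860 ≈ 367.89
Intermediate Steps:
N(o) = 1
z(j) = -1 + j
H = -3720
D(G) = 6 + 10*G (D(G) = 6 - 2*(2 - 7)*G = 6 - (-10)*G = 6 + 10*G)
2276/D(z(N(-2))) + 42566/H = 2276/(6 + 10*(-1 + 1)) + 42566/(-3720) = 2276/(6 + 10*0) + 42566*(-1/3720) = 2276/(6 + 0) - 21283/1860 = 2276/6 - 21283/1860 = 2276*(⅙) - 21283/1860 = 1138/3 - 21283/1860 = 684277/1860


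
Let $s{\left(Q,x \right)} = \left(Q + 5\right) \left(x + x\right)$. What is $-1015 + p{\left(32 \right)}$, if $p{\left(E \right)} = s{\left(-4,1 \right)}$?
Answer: $-1013$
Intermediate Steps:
$s{\left(Q,x \right)} = 2 x \left(5 + Q\right)$ ($s{\left(Q,x \right)} = \left(5 + Q\right) 2 x = 2 x \left(5 + Q\right)$)
$p{\left(E \right)} = 2$ ($p{\left(E \right)} = 2 \cdot 1 \left(5 - 4\right) = 2 \cdot 1 \cdot 1 = 2$)
$-1015 + p{\left(32 \right)} = -1015 + 2 = -1013$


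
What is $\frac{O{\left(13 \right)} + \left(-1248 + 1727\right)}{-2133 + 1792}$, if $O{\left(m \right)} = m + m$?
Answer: $- \frac{505}{341} \approx -1.4809$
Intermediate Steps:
$O{\left(m \right)} = 2 m$
$\frac{O{\left(13 \right)} + \left(-1248 + 1727\right)}{-2133 + 1792} = \frac{2 \cdot 13 + \left(-1248 + 1727\right)}{-2133 + 1792} = \frac{26 + 479}{-341} = 505 \left(- \frac{1}{341}\right) = - \frac{505}{341}$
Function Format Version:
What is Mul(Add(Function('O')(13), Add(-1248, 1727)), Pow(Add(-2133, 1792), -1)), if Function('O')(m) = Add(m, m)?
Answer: Rational(-505, 341) ≈ -1.4809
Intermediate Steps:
Function('O')(m) = Mul(2, m)
Mul(Add(Function('O')(13), Add(-1248, 1727)), Pow(Add(-2133, 1792), -1)) = Mul(Add(Mul(2, 13), Add(-1248, 1727)), Pow(Add(-2133, 1792), -1)) = Mul(Add(26, 479), Pow(-341, -1)) = Mul(505, Rational(-1, 341)) = Rational(-505, 341)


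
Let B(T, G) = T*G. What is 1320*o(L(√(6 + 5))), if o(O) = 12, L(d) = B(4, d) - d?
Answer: 15840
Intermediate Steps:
B(T, G) = G*T
L(d) = 3*d (L(d) = d*4 - d = 4*d - d = 3*d)
1320*o(L(√(6 + 5))) = 1320*12 = 15840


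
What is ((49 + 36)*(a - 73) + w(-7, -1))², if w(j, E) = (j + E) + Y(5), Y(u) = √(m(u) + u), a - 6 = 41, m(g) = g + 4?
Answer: (-2218 + √14)² ≈ 4.9029e+6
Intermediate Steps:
m(g) = 4 + g
a = 47 (a = 6 + 41 = 47)
Y(u) = √(4 + 2*u) (Y(u) = √((4 + u) + u) = √(4 + 2*u))
w(j, E) = E + j + √14 (w(j, E) = (j + E) + √(4 + 2*5) = (E + j) + √(4 + 10) = (E + j) + √14 = E + j + √14)
((49 + 36)*(a - 73) + w(-7, -1))² = ((49 + 36)*(47 - 73) + (-1 - 7 + √14))² = (85*(-26) + (-8 + √14))² = (-2210 + (-8 + √14))² = (-2218 + √14)²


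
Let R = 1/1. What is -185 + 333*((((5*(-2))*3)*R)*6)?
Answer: -60125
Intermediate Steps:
R = 1
-185 + 333*((((5*(-2))*3)*R)*6) = -185 + 333*((((5*(-2))*3)*1)*6) = -185 + 333*((-10*3*1)*6) = -185 + 333*(-30*1*6) = -185 + 333*(-30*6) = -185 + 333*(-180) = -185 - 59940 = -60125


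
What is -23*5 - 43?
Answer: -158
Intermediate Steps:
-23*5 - 43 = -115 - 43 = -158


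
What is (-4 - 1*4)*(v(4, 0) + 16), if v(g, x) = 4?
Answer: -160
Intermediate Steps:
(-4 - 1*4)*(v(4, 0) + 16) = (-4 - 1*4)*(4 + 16) = (-4 - 4)*20 = -8*20 = -160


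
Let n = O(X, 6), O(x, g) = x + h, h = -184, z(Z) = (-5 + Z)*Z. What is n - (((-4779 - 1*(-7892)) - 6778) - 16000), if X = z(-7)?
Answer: 19565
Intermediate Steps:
z(Z) = Z*(-5 + Z)
X = 84 (X = -7*(-5 - 7) = -7*(-12) = 84)
O(x, g) = -184 + x (O(x, g) = x - 184 = -184 + x)
n = -100 (n = -184 + 84 = -100)
n - (((-4779 - 1*(-7892)) - 6778) - 16000) = -100 - (((-4779 - 1*(-7892)) - 6778) - 16000) = -100 - (((-4779 + 7892) - 6778) - 16000) = -100 - ((3113 - 6778) - 16000) = -100 - (-3665 - 16000) = -100 - 1*(-19665) = -100 + 19665 = 19565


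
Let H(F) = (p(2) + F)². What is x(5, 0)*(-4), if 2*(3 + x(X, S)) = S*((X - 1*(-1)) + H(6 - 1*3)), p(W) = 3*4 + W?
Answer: 12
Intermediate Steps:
p(W) = 12 + W
H(F) = (14 + F)² (H(F) = ((12 + 2) + F)² = (14 + F)²)
x(X, S) = -3 + S*(290 + X)/2 (x(X, S) = -3 + (S*((X - 1*(-1)) + (14 + (6 - 1*3))²))/2 = -3 + (S*((X + 1) + (14 + (6 - 3))²))/2 = -3 + (S*((1 + X) + (14 + 3)²))/2 = -3 + (S*((1 + X) + 17²))/2 = -3 + (S*((1 + X) + 289))/2 = -3 + (S*(290 + X))/2 = -3 + S*(290 + X)/2)
x(5, 0)*(-4) = (-3 + 145*0 + (½)*0*5)*(-4) = (-3 + 0 + 0)*(-4) = -3*(-4) = 12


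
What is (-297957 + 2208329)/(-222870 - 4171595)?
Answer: -1910372/4394465 ≈ -0.43472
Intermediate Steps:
(-297957 + 2208329)/(-222870 - 4171595) = 1910372/(-4394465) = 1910372*(-1/4394465) = -1910372/4394465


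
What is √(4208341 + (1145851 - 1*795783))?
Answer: √4558409 ≈ 2135.0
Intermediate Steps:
√(4208341 + (1145851 - 1*795783)) = √(4208341 + (1145851 - 795783)) = √(4208341 + 350068) = √4558409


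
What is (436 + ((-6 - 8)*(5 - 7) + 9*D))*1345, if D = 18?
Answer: 841970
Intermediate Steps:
(436 + ((-6 - 8)*(5 - 7) + 9*D))*1345 = (436 + ((-6 - 8)*(5 - 7) + 9*18))*1345 = (436 + (-14*(-2) + 162))*1345 = (436 + (28 + 162))*1345 = (436 + 190)*1345 = 626*1345 = 841970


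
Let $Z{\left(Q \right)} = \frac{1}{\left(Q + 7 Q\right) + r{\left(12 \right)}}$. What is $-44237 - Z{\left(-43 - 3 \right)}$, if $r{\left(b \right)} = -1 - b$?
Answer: $- \frac{16854296}{381} \approx -44237.0$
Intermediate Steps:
$Z{\left(Q \right)} = \frac{1}{-13 + 8 Q}$ ($Z{\left(Q \right)} = \frac{1}{\left(Q + 7 Q\right) - 13} = \frac{1}{8 Q - 13} = \frac{1}{-13 + 8 Q}$)
$-44237 - Z{\left(-43 - 3 \right)} = -44237 - \frac{1}{-13 + 8 \left(-43 - 3\right)} = -44237 - \frac{1}{-13 + 8 \left(-46\right)} = -44237 - \frac{1}{-13 - 368} = -44237 - \frac{1}{-381} = -44237 - - \frac{1}{381} = -44237 + \frac{1}{381} = - \frac{16854296}{381}$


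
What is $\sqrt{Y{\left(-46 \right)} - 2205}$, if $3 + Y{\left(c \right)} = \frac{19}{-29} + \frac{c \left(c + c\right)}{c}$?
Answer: $\frac{i \sqrt{1934851}}{29} \approx 47.965 i$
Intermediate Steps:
$Y{\left(c \right)} = - \frac{106}{29} + 2 c$ ($Y{\left(c \right)} = -3 + \left(\frac{19}{-29} + \frac{c \left(c + c\right)}{c}\right) = -3 + \left(19 \left(- \frac{1}{29}\right) + \frac{c 2 c}{c}\right) = -3 - \left(\frac{19}{29} - \frac{2 c^{2}}{c}\right) = -3 + \left(- \frac{19}{29} + 2 c\right) = - \frac{106}{29} + 2 c$)
$\sqrt{Y{\left(-46 \right)} - 2205} = \sqrt{\left(- \frac{106}{29} + 2 \left(-46\right)\right) - 2205} = \sqrt{\left(- \frac{106}{29} - 92\right) - 2205} = \sqrt{- \frac{2774}{29} - 2205} = \sqrt{- \frac{66719}{29}} = \frac{i \sqrt{1934851}}{29}$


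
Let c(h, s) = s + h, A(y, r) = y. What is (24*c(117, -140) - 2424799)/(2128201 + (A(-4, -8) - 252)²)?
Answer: -2425351/2193737 ≈ -1.1056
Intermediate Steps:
c(h, s) = h + s
(24*c(117, -140) - 2424799)/(2128201 + (A(-4, -8) - 252)²) = (24*(117 - 140) - 2424799)/(2128201 + (-4 - 252)²) = (24*(-23) - 2424799)/(2128201 + (-256)²) = (-552 - 2424799)/(2128201 + 65536) = -2425351/2193737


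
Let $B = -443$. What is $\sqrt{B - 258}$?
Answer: $i \sqrt{701} \approx 26.476 i$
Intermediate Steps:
$\sqrt{B - 258} = \sqrt{-443 - 258} = \sqrt{-701} = i \sqrt{701}$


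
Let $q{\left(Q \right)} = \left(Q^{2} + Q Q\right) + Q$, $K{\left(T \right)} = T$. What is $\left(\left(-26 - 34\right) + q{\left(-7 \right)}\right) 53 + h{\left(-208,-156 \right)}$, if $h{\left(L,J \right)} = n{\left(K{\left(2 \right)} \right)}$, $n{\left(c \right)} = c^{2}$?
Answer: $1647$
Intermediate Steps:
$q{\left(Q \right)} = Q + 2 Q^{2}$ ($q{\left(Q \right)} = \left(Q^{2} + Q^{2}\right) + Q = 2 Q^{2} + Q = Q + 2 Q^{2}$)
$h{\left(L,J \right)} = 4$ ($h{\left(L,J \right)} = 2^{2} = 4$)
$\left(\left(-26 - 34\right) + q{\left(-7 \right)}\right) 53 + h{\left(-208,-156 \right)} = \left(\left(-26 - 34\right) - 7 \left(1 + 2 \left(-7\right)\right)\right) 53 + 4 = \left(\left(-26 - 34\right) - 7 \left(1 - 14\right)\right) 53 + 4 = \left(-60 - -91\right) 53 + 4 = \left(-60 + 91\right) 53 + 4 = 31 \cdot 53 + 4 = 1643 + 4 = 1647$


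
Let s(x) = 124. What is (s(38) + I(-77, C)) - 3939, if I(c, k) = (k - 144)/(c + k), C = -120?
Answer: -751291/197 ≈ -3813.7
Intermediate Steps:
I(c, k) = (-144 + k)/(c + k)
(s(38) + I(-77, C)) - 3939 = (124 + (-144 - 120)/(-77 - 120)) - 3939 = (124 - 264/(-197)) - 3939 = (124 - 1/197*(-264)) - 3939 = (124 + 264/197) - 3939 = 24692/197 - 3939 = -751291/197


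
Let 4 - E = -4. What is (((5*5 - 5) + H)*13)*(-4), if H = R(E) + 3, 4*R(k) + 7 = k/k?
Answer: -1118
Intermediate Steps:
E = 8 (E = 4 - 1*(-4) = 4 + 4 = 8)
R(k) = -3/2 (R(k) = -7/4 + (k/k)/4 = -7/4 + (1/4)*1 = -7/4 + 1/4 = -3/2)
H = 3/2 (H = -3/2 + 3 = 3/2 ≈ 1.5000)
(((5*5 - 5) + H)*13)*(-4) = (((5*5 - 5) + 3/2)*13)*(-4) = (((25 - 5) + 3/2)*13)*(-4) = ((20 + 3/2)*13)*(-4) = ((43/2)*13)*(-4) = (559/2)*(-4) = -1118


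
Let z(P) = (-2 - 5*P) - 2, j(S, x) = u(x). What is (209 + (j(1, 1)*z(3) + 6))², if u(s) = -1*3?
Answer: 73984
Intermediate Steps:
u(s) = -3
j(S, x) = -3
z(P) = -4 - 5*P
(209 + (j(1, 1)*z(3) + 6))² = (209 + (-3*(-4 - 5*3) + 6))² = (209 + (-3*(-4 - 15) + 6))² = (209 + (-3*(-19) + 6))² = (209 + (57 + 6))² = (209 + 63)² = 272² = 73984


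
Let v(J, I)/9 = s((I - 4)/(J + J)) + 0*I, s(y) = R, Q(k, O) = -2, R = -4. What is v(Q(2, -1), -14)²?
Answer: 1296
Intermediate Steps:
s(y) = -4
v(J, I) = -36 (v(J, I) = 9*(-4 + 0*I) = 9*(-4 + 0) = 9*(-4) = -36)
v(Q(2, -1), -14)² = (-36)² = 1296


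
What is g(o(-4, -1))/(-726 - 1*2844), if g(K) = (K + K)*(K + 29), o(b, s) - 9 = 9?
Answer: -282/595 ≈ -0.47395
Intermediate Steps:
o(b, s) = 18 (o(b, s) = 9 + 9 = 18)
g(K) = 2*K*(29 + K) (g(K) = (2*K)*(29 + K) = 2*K*(29 + K))
g(o(-4, -1))/(-726 - 1*2844) = (2*18*(29 + 18))/(-726 - 1*2844) = (2*18*47)/(-726 - 2844) = 1692/(-3570) = 1692*(-1/3570) = -282/595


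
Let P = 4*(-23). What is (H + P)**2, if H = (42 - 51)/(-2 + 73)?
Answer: 42784681/5041 ≈ 8487.3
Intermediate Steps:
P = -92
H = -9/71 ≈ -0.12676
(H + P)**2 = (-9/71 - 92)**2 = (-6541/71)**2 = 42784681/5041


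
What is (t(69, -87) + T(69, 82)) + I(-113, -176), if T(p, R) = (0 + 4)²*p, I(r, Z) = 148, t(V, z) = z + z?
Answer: 1078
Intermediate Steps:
t(V, z) = 2*z
T(p, R) = 16*p (T(p, R) = 4²*p = 16*p)
(t(69, -87) + T(69, 82)) + I(-113, -176) = (2*(-87) + 16*69) + 148 = (-174 + 1104) + 148 = 930 + 148 = 1078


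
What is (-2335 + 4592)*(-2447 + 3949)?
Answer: 3390014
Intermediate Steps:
(-2335 + 4592)*(-2447 + 3949) = 2257*1502 = 3390014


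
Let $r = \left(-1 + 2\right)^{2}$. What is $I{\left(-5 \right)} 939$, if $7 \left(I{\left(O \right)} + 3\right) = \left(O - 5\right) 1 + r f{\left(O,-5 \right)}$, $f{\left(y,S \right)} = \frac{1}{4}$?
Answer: $- \frac{115497}{28} \approx -4124.9$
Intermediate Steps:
$r = 1$ ($r = 1^{2} = 1$)
$f{\left(y,S \right)} = \frac{1}{4}$
$I{\left(O \right)} = - \frac{103}{28} + \frac{O}{7}$ ($I{\left(O \right)} = -3 + \frac{\left(O - 5\right) 1 + 1 \cdot \frac{1}{4}}{7} = -3 + \frac{\left(-5 + O\right) 1 + \frac{1}{4}}{7} = -3 + \frac{\left(-5 + O\right) + \frac{1}{4}}{7} = -3 + \frac{- \frac{19}{4} + O}{7} = -3 + \left(- \frac{19}{28} + \frac{O}{7}\right) = - \frac{103}{28} + \frac{O}{7}$)
$I{\left(-5 \right)} 939 = \left(- \frac{103}{28} + \frac{1}{7} \left(-5\right)\right) 939 = \left(- \frac{103}{28} - \frac{5}{7}\right) 939 = \left(- \frac{123}{28}\right) 939 = - \frac{115497}{28}$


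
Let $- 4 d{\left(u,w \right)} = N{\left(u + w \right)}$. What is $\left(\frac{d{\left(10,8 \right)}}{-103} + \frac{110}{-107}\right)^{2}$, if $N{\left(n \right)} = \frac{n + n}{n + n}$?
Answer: $\frac{2044215369}{1943399056} \approx 1.0519$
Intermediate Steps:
$N{\left(n \right)} = 1$ ($N{\left(n \right)} = \frac{2 n}{2 n} = 2 n \frac{1}{2 n} = 1$)
$d{\left(u,w \right)} = - \frac{1}{4}$ ($d{\left(u,w \right)} = \left(- \frac{1}{4}\right) 1 = - \frac{1}{4}$)
$\left(\frac{d{\left(10,8 \right)}}{-103} + \frac{110}{-107}\right)^{2} = \left(- \frac{1}{4 \left(-103\right)} + \frac{110}{-107}\right)^{2} = \left(\left(- \frac{1}{4}\right) \left(- \frac{1}{103}\right) + 110 \left(- \frac{1}{107}\right)\right)^{2} = \left(\frac{1}{412} - \frac{110}{107}\right)^{2} = \left(- \frac{45213}{44084}\right)^{2} = \frac{2044215369}{1943399056}$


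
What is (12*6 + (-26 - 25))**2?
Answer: 441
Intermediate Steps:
(12*6 + (-26 - 25))**2 = (72 - 51)**2 = 21**2 = 441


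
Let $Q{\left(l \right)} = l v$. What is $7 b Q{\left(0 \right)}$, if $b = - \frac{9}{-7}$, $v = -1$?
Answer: $0$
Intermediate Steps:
$b = \frac{9}{7}$ ($b = \left(-9\right) \left(- \frac{1}{7}\right) = \frac{9}{7} \approx 1.2857$)
$Q{\left(l \right)} = - l$ ($Q{\left(l \right)} = l \left(-1\right) = - l$)
$7 b Q{\left(0 \right)} = 7 \cdot \frac{9}{7} \left(\left(-1\right) 0\right) = 9 \cdot 0 = 0$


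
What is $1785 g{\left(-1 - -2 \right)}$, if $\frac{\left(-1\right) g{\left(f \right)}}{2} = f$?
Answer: $-3570$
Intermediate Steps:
$g{\left(f \right)} = - 2 f$
$1785 g{\left(-1 - -2 \right)} = 1785 \left(- 2 \left(-1 - -2\right)\right) = 1785 \left(- 2 \left(-1 + 2\right)\right) = 1785 \left(\left(-2\right) 1\right) = 1785 \left(-2\right) = -3570$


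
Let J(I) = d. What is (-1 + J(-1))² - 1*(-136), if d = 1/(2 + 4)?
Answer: 4921/36 ≈ 136.69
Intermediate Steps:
d = ⅙ (d = 1/6 = ⅙ ≈ 0.16667)
J(I) = ⅙
(-1 + J(-1))² - 1*(-136) = (-1 + ⅙)² - 1*(-136) = (-⅚)² + 136 = 25/36 + 136 = 4921/36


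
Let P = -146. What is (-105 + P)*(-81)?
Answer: 20331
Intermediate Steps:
(-105 + P)*(-81) = (-105 - 146)*(-81) = -251*(-81) = 20331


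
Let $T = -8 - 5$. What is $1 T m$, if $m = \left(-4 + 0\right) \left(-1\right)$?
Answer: $-52$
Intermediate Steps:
$m = 4$ ($m = \left(-4\right) \left(-1\right) = 4$)
$T = -13$
$1 T m = 1 \left(-13\right) 4 = \left(-13\right) 4 = -52$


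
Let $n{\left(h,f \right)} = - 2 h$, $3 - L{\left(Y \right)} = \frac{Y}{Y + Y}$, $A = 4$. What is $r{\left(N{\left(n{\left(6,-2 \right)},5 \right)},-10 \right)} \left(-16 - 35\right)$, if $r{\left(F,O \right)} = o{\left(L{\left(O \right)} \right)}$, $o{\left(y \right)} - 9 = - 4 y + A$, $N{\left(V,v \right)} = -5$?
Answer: $-153$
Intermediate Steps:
$L{\left(Y \right)} = \frac{5}{2}$ ($L{\left(Y \right)} = 3 - \frac{Y}{Y + Y} = 3 - \frac{Y}{2 Y} = 3 - Y \frac{1}{2 Y} = 3 - \frac{1}{2} = \frac{5}{2}$)
$o{\left(y \right)} = 13 - 4 y$ ($o{\left(y \right)} = 9 - \left(-4 + 4 y\right) = 13 - 4 y$)
$r{\left(F,O \right)} = 3$ ($r{\left(F,O \right)} = 13 - 10 = 3$)
$r{\left(N{\left(n{\left(6,-2 \right)},5 \right)},-10 \right)} \left(-16 - 35\right) = 3 \left(-16 - 35\right) = 3 \left(-51\right) = -153$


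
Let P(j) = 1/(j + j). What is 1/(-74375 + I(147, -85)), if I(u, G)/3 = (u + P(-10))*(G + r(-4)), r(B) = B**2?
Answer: -20/2095873 ≈ -9.5426e-6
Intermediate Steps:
P(j) = 1/(2*j)
I(u, G) = 3*(16 + G)*(-1/20 + u) (I(u, G) = 3*((u + (1/2)/(-10))*(G + (-4)**2)) = 3*((u + (1/2)*(-1/10))*(G + 16)) = 3*((u - 1/20)*(16 + G)) = 3*((-1/20 + u)*(16 + G)) = 3*((16 + G)*(-1/20 + u)) = 3*(16 + G)*(-1/20 + u))
1/(-74375 + I(147, -85)) = 1/(-74375 + (-12/5 + 48*147 - 3/20*(-85) + 3*(-85)*147)) = 1/(-74375 + (-12/5 + 7056 + 51/4 - 37485)) = 1/(-74375 - 608373/20) = 1/(-2095873/20) = -20/2095873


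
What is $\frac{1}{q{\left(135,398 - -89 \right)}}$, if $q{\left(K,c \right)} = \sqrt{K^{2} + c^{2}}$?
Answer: $\frac{\sqrt{255394}}{255394} \approx 0.0019788$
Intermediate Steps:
$\frac{1}{q{\left(135,398 - -89 \right)}} = \frac{1}{\sqrt{135^{2} + \left(398 - -89\right)^{2}}} = \frac{1}{\sqrt{18225 + \left(398 + 89\right)^{2}}} = \frac{1}{\sqrt{18225 + 487^{2}}} = \frac{1}{\sqrt{18225 + 237169}} = \frac{1}{\sqrt{255394}} = \frac{\sqrt{255394}}{255394}$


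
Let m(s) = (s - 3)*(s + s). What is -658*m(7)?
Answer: -36848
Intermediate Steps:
m(s) = 2*s*(-3 + s) (m(s) = (-3 + s)*(2*s) = 2*s*(-3 + s))
-658*m(7) = -1316*7*(-3 + 7) = -1316*7*4 = -658*56 = -36848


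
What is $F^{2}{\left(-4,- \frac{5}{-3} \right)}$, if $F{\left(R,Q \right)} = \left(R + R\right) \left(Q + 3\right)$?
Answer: $\frac{12544}{9} \approx 1393.8$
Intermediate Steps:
$F{\left(R,Q \right)} = 2 R \left(3 + Q\right)$
$F^{2}{\left(-4,- \frac{5}{-3} \right)} = \left(2 \left(-4\right) \left(3 - \frac{5}{-3}\right)\right)^{2} = \left(2 \left(-4\right) \left(3 - - \frac{5}{3}\right)\right)^{2} = \left(2 \left(-4\right) \left(3 + \frac{5}{3}\right)\right)^{2} = \left(2 \left(-4\right) \frac{14}{3}\right)^{2} = \left(- \frac{112}{3}\right)^{2} = \frac{12544}{9}$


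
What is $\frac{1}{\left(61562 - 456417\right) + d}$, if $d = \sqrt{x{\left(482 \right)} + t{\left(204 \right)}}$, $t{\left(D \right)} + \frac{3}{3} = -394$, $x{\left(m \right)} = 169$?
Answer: $- \frac{394855}{155910471251} - \frac{i \sqrt{226}}{155910471251} \approx -2.5326 \cdot 10^{-6} - 9.6423 \cdot 10^{-11} i$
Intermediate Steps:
$t{\left(D \right)} = -395$ ($t{\left(D \right)} = -1 - 394 = -395$)
$d = i \sqrt{226}$ ($d = \sqrt{169 - 395} = \sqrt{-226} = i \sqrt{226} \approx 15.033 i$)
$\frac{1}{\left(61562 - 456417\right) + d} = \frac{1}{\left(61562 - 456417\right) + i \sqrt{226}} = \frac{1}{-394855 + i \sqrt{226}}$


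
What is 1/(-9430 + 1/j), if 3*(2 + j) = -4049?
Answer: -4055/38238653 ≈ -0.00010604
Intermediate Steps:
j = -4055/3 (j = -2 + (⅓)*(-4049) = -2 - 4049/3 = -4055/3 ≈ -1351.7)
1/(-9430 + 1/j) = 1/(-9430 + 1/(-4055/3)) = 1/(-9430 - 3/4055) = 1/(-38238653/4055) = -4055/38238653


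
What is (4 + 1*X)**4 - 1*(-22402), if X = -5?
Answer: 22403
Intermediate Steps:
(4 + 1*X)**4 - 1*(-22402) = (4 + 1*(-5))**4 - 1*(-22402) = (4 - 5)**4 + 22402 = (-1)**4 + 22402 = 1 + 22402 = 22403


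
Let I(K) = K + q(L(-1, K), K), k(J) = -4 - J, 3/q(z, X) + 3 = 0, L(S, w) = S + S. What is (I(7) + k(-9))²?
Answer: 121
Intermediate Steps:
L(S, w) = 2*S
q(z, X) = -1 (q(z, X) = 3/(-3 + 0) = 3/(-3) = 3*(-⅓) = -1)
I(K) = -1 + K (I(K) = K - 1 = -1 + K)
(I(7) + k(-9))² = ((-1 + 7) + (-4 - 1*(-9)))² = (6 + (-4 + 9))² = (6 + 5)² = 11² = 121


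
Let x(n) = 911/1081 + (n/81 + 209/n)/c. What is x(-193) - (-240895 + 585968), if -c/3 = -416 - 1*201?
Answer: -10794048419148784/31280554323 ≈ -3.4507e+5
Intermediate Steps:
c = 1851 (c = -3*(-416 - 1*201) = -3*(-416 - 201) = -3*(-617) = 1851)
x(n) = 911/1081 + n/149931 + 209/(1851*n) (x(n) = 911/1081 + (n/81 + 209/n)/1851 = 911*(1/1081) + (n*(1/81) + 209/n)*(1/1851) = 911/1081 + (n/81 + 209/n)*(1/1851) = 911/1081 + (209/n + n/81)*(1/1851) = 911/1081 + (n/149931 + 209/(1851*n)) = 911/1081 + n/149931 + 209/(1851*n))
x(-193) - (-240895 + 585968) = (1/162075411)*(18300249 - 193*(136587141 + 1081*(-193)))/(-193) - (-240895 + 585968) = (1/162075411)*(-1/193)*(18300249 - 193*(136587141 - 208633)) - 1*345073 = (1/162075411)*(-1/193)*(18300249 - 193*136378508) - 345073 = (1/162075411)*(-1/193)*(18300249 - 26321052044) - 345073 = (1/162075411)*(-1/193)*(-26302751795) - 345073 = 26302751795/31280554323 - 345073 = -10794048419148784/31280554323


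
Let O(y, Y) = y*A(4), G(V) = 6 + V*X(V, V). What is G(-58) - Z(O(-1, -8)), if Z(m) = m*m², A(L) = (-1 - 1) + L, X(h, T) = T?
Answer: 3378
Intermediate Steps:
A(L) = -2 + L
G(V) = 6 + V² (G(V) = 6 + V*V = 6 + V²)
O(y, Y) = 2*y (O(y, Y) = y*(-2 + 4) = y*2 = 2*y)
Z(m) = m³
G(-58) - Z(O(-1, -8)) = (6 + (-58)²) - (2*(-1))³ = (6 + 3364) - 1*(-2)³ = 3370 - 1*(-8) = 3370 + 8 = 3378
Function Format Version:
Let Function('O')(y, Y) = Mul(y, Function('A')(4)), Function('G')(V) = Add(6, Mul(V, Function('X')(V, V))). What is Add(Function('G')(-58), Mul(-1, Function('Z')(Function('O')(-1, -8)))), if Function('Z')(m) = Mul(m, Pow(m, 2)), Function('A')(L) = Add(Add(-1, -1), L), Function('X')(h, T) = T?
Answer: 3378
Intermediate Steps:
Function('A')(L) = Add(-2, L)
Function('G')(V) = Add(6, Pow(V, 2)) (Function('G')(V) = Add(6, Mul(V, V)) = Add(6, Pow(V, 2)))
Function('O')(y, Y) = Mul(2, y) (Function('O')(y, Y) = Mul(y, Add(-2, 4)) = Mul(y, 2) = Mul(2, y))
Function('Z')(m) = Pow(m, 3)
Add(Function('G')(-58), Mul(-1, Function('Z')(Function('O')(-1, -8)))) = Add(Add(6, Pow(-58, 2)), Mul(-1, Pow(Mul(2, -1), 3))) = Add(Add(6, 3364), Mul(-1, Pow(-2, 3))) = Add(3370, Mul(-1, -8)) = Add(3370, 8) = 3378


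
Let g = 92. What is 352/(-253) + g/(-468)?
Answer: -4273/2691 ≈ -1.5879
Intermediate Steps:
352/(-253) + g/(-468) = 352/(-253) + 92/(-468) = 352*(-1/253) + 92*(-1/468) = -32/23 - 23/117 = -4273/2691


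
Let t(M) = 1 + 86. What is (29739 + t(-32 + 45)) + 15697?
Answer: 45523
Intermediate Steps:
t(M) = 87
(29739 + t(-32 + 45)) + 15697 = (29739 + 87) + 15697 = 29826 + 15697 = 45523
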